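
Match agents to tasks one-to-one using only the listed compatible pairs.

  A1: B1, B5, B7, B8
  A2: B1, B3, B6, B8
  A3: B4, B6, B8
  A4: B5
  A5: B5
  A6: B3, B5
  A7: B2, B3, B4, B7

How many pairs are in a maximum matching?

Unit-capacity flow: source→left, listed edges, right→sink; max matching = max flow.
Augmenting path A1→B1 (+1); matched 1.
Augmenting path A2→B3 (+1); matched 2.
Augmenting path A3→B4 (+1); matched 3.
Augmenting path A4→B5 (+1); matched 4.
Augmenting path A7→B2 (+1); matched 5.
Augmenting path A6→B3→A2→B6 (+1); matched 6.
No augmenting path remains; maximum matching = 6.
König certificate: {A1, A2, A3, A6, A7, B5} is a vertex cover of size 6 (every listed pair touches it), so no matching can be larger.

6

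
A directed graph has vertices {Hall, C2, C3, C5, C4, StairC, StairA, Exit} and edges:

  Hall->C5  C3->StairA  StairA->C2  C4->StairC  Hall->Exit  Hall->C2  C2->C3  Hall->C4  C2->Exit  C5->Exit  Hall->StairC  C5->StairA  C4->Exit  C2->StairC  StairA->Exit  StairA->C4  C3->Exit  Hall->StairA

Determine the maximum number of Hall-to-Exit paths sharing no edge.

5

Assign every edge capacity 1; by Menger, the answer equals the max flow.
Path Hall→Exit (+1); total 1.
Path Hall→C2→Exit (+1); total 2.
Path Hall→C5→Exit (+1); total 3.
Path Hall→C4→Exit (+1); total 4.
Path Hall→StairA→Exit (+1); total 5.
No residual Hall→Exit path; max flow = 5.
Certifying cut of size 5: {Hall→C2, Hall→C4, Hall→C5, Hall→Exit, Hall→StairA}.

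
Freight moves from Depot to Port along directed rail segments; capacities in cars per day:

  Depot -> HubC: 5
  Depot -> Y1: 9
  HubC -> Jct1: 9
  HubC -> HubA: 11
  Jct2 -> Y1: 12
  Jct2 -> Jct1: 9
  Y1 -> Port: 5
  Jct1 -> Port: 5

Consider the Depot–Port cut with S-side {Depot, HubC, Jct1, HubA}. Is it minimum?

No — its capacity is 14, but the minimum cut has capacity 10.

Given cut capacity: 9 + 5 = 14.
Augment Depot→Y1→Port: bottleneck 5, flow now 5.
Augment Depot→HubC→Jct1→Port: bottleneck 5, flow now 10.
No augmenting path remains; maximum flow = 10.
In the residual graph, reachable from Depot: {Depot, Y1}.
Min-cut edges: Depot→HubC (5), Y1→Port (5); capacity 5 + 5 = 10.
Cut capacity 14 exceeds the max flow 10, so it is not minimum.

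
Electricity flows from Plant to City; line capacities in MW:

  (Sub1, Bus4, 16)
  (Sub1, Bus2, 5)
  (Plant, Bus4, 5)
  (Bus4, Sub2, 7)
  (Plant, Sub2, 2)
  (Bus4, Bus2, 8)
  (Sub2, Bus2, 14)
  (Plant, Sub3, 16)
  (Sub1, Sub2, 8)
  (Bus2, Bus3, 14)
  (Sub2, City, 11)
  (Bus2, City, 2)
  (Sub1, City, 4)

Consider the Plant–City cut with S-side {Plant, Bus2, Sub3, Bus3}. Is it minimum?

No — its capacity is 9, but the minimum cut has capacity 7.

Given cut capacity: 5 + 2 + 2 = 9.
Augment Plant→Sub2→City: bottleneck 2, flow now 2.
Augment Plant→Bus4→Sub2→City: bottleneck 5, flow now 7.
No augmenting path remains; maximum flow = 7.
In the residual graph, reachable from Plant: {Plant, Sub3}.
Min-cut edges: Plant→Bus4 (5), Plant→Sub2 (2); capacity 5 + 2 = 7.
Cut capacity 9 exceeds the max flow 7, so it is not minimum.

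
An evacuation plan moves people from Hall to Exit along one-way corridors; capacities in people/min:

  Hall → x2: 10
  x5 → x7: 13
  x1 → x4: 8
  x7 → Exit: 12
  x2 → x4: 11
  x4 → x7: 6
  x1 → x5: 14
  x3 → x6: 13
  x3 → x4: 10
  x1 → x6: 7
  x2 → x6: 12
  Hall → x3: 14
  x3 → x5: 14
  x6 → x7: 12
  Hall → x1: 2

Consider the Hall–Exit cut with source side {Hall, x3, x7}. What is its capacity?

Edges leaving {Hall, x3, x7}: Hall→x1 (2), Hall→x2 (10), x3→x4 (10), x3→x5 (14), x3→x6 (13), x7→Exit (12).
Cut capacity = 2 + 10 + 10 + 14 + 13 + 12 = 61.

61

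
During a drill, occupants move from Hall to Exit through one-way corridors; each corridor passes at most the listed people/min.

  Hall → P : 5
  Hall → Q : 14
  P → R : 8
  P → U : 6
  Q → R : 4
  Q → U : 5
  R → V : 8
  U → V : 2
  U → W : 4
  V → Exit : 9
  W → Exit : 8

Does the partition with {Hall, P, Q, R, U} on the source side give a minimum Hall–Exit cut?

Given cut capacity: 8 + 2 + 4 = 14.
Augment Hall→P→R→V→Exit: bottleneck 5, flow now 5.
Augment Hall→Q→R→V→Exit: bottleneck 3, flow now 8.
Augment Hall→Q→U→V→Exit: bottleneck 1, flow now 9.
Augment Hall→Q→U→W→Exit: bottleneck 4, flow now 13.
No augmenting path remains; maximum flow = 13.
In the residual graph, reachable from Hall: {Hall, P, Q, R, U, V}.
Min-cut edges: U→W (4), V→Exit (9); capacity 4 + 9 = 13.
Cut capacity 14 exceeds the max flow 13, so it is not minimum.

No — its capacity is 14, but the minimum cut has capacity 13.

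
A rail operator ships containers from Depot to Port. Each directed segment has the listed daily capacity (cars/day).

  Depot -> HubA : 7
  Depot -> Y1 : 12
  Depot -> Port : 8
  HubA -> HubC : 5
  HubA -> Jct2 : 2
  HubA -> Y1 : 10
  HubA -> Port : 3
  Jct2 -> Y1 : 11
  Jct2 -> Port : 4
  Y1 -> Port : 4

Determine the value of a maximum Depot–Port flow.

17

Augment Depot→Port: bottleneck 8, flow now 8.
Augment Depot→HubA→Port: bottleneck 3, flow now 11.
Augment Depot→Y1→Port: bottleneck 4, flow now 15.
Augment Depot→HubA→Jct2→Port: bottleneck 2, flow now 17.
No augmenting path remains; maximum flow = 17.
In the residual graph, reachable from Depot: {Depot, HubA, HubC, Y1}.
Min-cut edges: Depot→Port (8), HubA→Jct2 (2), HubA→Port (3), Y1→Port (4); capacity 8 + 2 + 3 + 4 = 17.
This cut is saturated, so no flow can exceed 17.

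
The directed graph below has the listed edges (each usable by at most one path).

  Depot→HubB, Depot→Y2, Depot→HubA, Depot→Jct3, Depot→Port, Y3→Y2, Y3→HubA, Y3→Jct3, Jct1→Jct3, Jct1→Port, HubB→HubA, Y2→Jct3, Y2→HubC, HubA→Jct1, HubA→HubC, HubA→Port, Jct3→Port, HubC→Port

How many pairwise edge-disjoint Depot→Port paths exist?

5

Assign every edge capacity 1; by Menger, the answer equals the max flow.
Path Depot→Port (+1); total 1.
Path Depot→HubA→Port (+1); total 2.
Path Depot→Jct3→Port (+1); total 3.
Path Depot→Y2→HubC→Port (+1); total 4.
Path Depot→HubB→HubA→Jct1→Port (+1); total 5.
No residual Depot→Port path; max flow = 5.
Certifying cut of size 5: {Depot→HubA, Depot→HubB, Depot→Jct3, Depot→Port, Depot→Y2}.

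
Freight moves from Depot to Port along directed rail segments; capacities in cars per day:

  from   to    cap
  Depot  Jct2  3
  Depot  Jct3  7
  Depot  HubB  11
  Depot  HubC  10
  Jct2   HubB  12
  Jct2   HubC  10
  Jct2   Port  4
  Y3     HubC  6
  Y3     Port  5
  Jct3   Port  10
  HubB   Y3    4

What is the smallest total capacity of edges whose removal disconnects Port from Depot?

14

Augment Depot→Jct2→Port: bottleneck 3, flow now 3.
Augment Depot→Jct3→Port: bottleneck 7, flow now 10.
Augment Depot→HubB→Y3→Port: bottleneck 4, flow now 14.
No augmenting path remains; maximum flow = 14.
By max-flow min-cut, the minimum cut capacity equals the max flow.
In the residual graph, reachable from Depot: {Depot, HubB, HubC}.
Min-cut edges: Depot→Jct2 (3), Depot→Jct3 (7), HubB→Y3 (4); capacity 3 + 7 + 4 = 14.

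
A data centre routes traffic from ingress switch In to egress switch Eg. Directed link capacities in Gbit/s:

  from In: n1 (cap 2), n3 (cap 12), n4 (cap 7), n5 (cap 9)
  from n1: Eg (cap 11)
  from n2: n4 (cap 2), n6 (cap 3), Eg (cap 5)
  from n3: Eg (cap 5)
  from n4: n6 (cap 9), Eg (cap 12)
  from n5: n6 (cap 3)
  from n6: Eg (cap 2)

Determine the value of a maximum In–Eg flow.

Augment In→n1→Eg: bottleneck 2, flow now 2.
Augment In→n3→Eg: bottleneck 5, flow now 7.
Augment In→n4→Eg: bottleneck 7, flow now 14.
Augment In→n5→n6→Eg: bottleneck 2, flow now 16.
No augmenting path remains; maximum flow = 16.
In the residual graph, reachable from In: {In, n3, n5, n6}.
Min-cut edges: In→n1 (2), In→n4 (7), n3→Eg (5), n6→Eg (2); capacity 2 + 7 + 5 + 2 = 16.
This cut is saturated, so no flow can exceed 16.

16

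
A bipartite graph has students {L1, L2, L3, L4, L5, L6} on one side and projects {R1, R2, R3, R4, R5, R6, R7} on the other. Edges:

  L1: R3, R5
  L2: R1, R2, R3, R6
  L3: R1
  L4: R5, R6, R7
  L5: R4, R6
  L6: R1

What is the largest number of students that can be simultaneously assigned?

5

Unit-capacity flow: source→left, listed edges, right→sink; max matching = max flow.
Augmenting path L1→R3 (+1); matched 1.
Augmenting path L2→R1 (+1); matched 2.
Augmenting path L4→R5 (+1); matched 3.
Augmenting path L5→R4 (+1); matched 4.
Augmenting path L3→R1→L2→R2 (+1); matched 5.
No augmenting path remains; maximum matching = 5.
König certificate: {L1, L2, L4, L5, R1} is a vertex cover of size 5 (every listed pair touches it), so no matching can be larger.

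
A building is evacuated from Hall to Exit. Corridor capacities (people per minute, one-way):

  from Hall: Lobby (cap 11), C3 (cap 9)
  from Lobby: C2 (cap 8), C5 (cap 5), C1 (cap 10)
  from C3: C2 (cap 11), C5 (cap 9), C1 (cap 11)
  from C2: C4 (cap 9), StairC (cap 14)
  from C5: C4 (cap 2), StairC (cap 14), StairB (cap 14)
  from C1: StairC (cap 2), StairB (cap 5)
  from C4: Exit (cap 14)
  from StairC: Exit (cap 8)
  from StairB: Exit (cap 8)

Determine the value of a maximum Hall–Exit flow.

Augment Hall→Lobby→C2→C4→Exit: bottleneck 8, flow now 8.
Augment Hall→Lobby→C5→C4→Exit: bottleneck 2, flow now 10.
Augment Hall→Lobby→C5→StairC→Exit: bottleneck 1, flow now 11.
Augment Hall→C3→C2→C4→Exit: bottleneck 1, flow now 12.
Augment Hall→C3→C2→StairC→Exit: bottleneck 7, flow now 19.
Augment Hall→C3→C5→StairB→Exit: bottleneck 1, flow now 20.
No augmenting path remains; maximum flow = 20.
In the residual graph, reachable from Hall: {Hall}.
Min-cut edges: Hall→Lobby (11), Hall→C3 (9); capacity 11 + 9 = 20.
This cut is saturated, so no flow can exceed 20.

20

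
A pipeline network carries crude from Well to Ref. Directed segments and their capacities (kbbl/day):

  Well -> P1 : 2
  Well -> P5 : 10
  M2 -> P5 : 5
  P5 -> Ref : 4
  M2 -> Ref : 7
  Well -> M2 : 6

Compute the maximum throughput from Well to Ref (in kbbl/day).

Augment Well→M2→Ref: bottleneck 6, flow now 6.
Augment Well→P5→Ref: bottleneck 4, flow now 10.
No augmenting path remains; maximum flow = 10.
In the residual graph, reachable from Well: {Well, P5, P1}.
Min-cut edges: Well→M2 (6), P5→Ref (4); capacity 6 + 4 = 10.
This cut is saturated, so no flow can exceed 10.

10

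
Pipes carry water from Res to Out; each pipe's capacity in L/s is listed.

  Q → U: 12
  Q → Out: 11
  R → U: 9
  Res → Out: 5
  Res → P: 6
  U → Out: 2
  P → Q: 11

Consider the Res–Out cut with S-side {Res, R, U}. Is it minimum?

Given cut capacity: 6 + 5 + 2 = 13.
Augment Res→Out: bottleneck 5, flow now 5.
Augment Res→P→Q→Out: bottleneck 6, flow now 11.
No augmenting path remains; maximum flow = 11.
In the residual graph, reachable from Res: {Res}.
Min-cut edges: Res→P (6), Res→Out (5); capacity 6 + 5 = 11.
Cut capacity 13 exceeds the max flow 11, so it is not minimum.

No — its capacity is 13, but the minimum cut has capacity 11.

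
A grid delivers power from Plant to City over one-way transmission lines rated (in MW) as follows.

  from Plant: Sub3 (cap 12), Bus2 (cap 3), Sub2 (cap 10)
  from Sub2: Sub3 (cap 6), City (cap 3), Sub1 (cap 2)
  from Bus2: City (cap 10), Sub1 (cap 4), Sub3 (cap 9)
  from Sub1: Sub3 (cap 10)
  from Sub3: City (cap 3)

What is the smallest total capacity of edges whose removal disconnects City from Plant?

Augment Plant→Sub2→City: bottleneck 3, flow now 3.
Augment Plant→Bus2→City: bottleneck 3, flow now 6.
Augment Plant→Sub3→City: bottleneck 3, flow now 9.
No augmenting path remains; maximum flow = 9.
By max-flow min-cut, the minimum cut capacity equals the max flow.
In the residual graph, reachable from Plant: {Plant, Sub2, Sub1, Sub3}.
Min-cut edges: Plant→Bus2 (3), Sub2→City (3), Sub3→City (3); capacity 3 + 3 + 3 = 9.

9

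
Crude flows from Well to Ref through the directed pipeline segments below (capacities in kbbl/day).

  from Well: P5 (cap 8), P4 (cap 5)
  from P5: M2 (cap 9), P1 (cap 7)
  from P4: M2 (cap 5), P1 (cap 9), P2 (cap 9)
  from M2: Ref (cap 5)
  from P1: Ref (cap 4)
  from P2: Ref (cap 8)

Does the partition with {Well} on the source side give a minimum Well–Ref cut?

Given cut capacity: 8 + 5 = 13.
Augment Well→P5→M2→Ref: bottleneck 5, flow now 5.
Augment Well→P5→P1→Ref: bottleneck 3, flow now 8.
Augment Well→P4→P1→Ref: bottleneck 1, flow now 9.
Augment Well→P4→P2→Ref: bottleneck 4, flow now 13.
No augmenting path remains; maximum flow = 13.
Cut capacity 13 equals the max flow, so it is a minimum cut.

Yes — it is a minimum cut (capacity 13).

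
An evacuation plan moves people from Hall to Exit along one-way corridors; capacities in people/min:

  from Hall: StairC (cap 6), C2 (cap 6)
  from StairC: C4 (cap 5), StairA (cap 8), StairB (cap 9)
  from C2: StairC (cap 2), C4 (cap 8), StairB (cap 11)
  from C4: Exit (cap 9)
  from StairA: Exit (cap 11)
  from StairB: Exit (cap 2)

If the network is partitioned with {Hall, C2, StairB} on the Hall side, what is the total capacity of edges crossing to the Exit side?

18

Edges leaving {Hall, C2, StairB}: Hall→StairC (6), C2→StairC (2), C2→C4 (8), StairB→Exit (2).
Cut capacity = 6 + 2 + 8 + 2 = 18.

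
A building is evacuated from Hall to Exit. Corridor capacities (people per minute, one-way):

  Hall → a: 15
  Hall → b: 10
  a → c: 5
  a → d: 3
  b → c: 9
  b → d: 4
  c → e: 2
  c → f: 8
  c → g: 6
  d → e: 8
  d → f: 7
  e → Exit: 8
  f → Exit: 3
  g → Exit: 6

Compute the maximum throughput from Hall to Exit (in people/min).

Augment Hall→a→c→e→Exit: bottleneck 2, flow now 2.
Augment Hall→a→c→f→Exit: bottleneck 3, flow now 5.
Augment Hall→a→d→e→Exit: bottleneck 3, flow now 8.
Augment Hall→b→c→g→Exit: bottleneck 6, flow now 14.
Augment Hall→b→d→e→Exit: bottleneck 3, flow now 17.
No augmenting path remains; maximum flow = 17.
In the residual graph, reachable from Hall: {Hall, a, b, c, d, e, f}.
Min-cut edges: c→g (6), e→Exit (8), f→Exit (3); capacity 6 + 8 + 3 = 17.
This cut is saturated, so no flow can exceed 17.

17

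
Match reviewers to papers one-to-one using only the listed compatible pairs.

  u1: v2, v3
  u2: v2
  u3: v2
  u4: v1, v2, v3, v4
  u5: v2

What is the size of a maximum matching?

Unit-capacity flow: source→left, listed edges, right→sink; max matching = max flow.
Augmenting path u1→v2 (+1); matched 1.
Augmenting path u4→v1 (+1); matched 2.
Augmenting path u2→v2→u1→v3 (+1); matched 3.
No augmenting path remains; maximum matching = 3.
König certificate: {u1, u4, v2} is a vertex cover of size 3 (every listed pair touches it), so no matching can be larger.

3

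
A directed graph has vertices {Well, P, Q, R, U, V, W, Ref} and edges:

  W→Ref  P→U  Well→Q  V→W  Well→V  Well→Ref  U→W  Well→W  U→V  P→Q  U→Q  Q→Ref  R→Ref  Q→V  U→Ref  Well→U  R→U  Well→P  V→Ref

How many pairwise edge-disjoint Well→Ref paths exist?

5

Assign every edge capacity 1; by Menger, the answer equals the max flow.
Path Well→Ref (+1); total 1.
Path Well→Q→Ref (+1); total 2.
Path Well→U→Ref (+1); total 3.
Path Well→V→Ref (+1); total 4.
Path Well→W→Ref (+1); total 5.
No residual Well→Ref path; max flow = 5.
Certifying cut of size 5: {Q→Ref, U→Ref, V→Ref, W→Ref, Well→Ref}.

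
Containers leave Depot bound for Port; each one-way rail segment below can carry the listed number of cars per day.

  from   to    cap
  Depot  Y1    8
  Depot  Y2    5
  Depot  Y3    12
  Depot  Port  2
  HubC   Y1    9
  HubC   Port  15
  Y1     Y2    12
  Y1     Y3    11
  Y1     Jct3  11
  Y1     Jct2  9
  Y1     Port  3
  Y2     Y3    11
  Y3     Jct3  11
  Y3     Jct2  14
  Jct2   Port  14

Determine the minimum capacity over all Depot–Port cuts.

19

Augment Depot→Port: bottleneck 2, flow now 2.
Augment Depot→Y1→Port: bottleneck 3, flow now 5.
Augment Depot→Y1→Jct2→Port: bottleneck 5, flow now 10.
Augment Depot→Y3→Jct2→Port: bottleneck 9, flow now 19.
No augmenting path remains; maximum flow = 19.
By max-flow min-cut, the minimum cut capacity equals the max flow.
In the residual graph, reachable from Depot: {Depot, Y1, Y2, Y3, Jct3, Jct2}.
Min-cut edges: Depot→Port (2), Y1→Port (3), Jct2→Port (14); capacity 2 + 3 + 14 = 19.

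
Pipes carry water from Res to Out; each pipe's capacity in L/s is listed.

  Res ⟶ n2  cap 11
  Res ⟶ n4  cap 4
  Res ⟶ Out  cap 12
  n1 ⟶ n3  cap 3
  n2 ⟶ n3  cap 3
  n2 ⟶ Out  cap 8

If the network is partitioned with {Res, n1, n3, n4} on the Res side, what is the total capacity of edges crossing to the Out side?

Edges leaving {Res, n1, n3, n4}: Res→n2 (11), Res→Out (12).
Cut capacity = 11 + 12 = 23.

23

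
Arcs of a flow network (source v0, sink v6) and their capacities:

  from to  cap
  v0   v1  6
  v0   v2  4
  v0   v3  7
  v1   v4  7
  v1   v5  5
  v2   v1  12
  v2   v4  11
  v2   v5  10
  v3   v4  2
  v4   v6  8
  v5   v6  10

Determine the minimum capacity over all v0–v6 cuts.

12

Augment v0→v1→v4→v6: bottleneck 6, flow now 6.
Augment v0→v2→v4→v6: bottleneck 2, flow now 8.
Augment v0→v2→v5→v6: bottleneck 2, flow now 10.
Augment v0→v3→v4→v1→v5→v6: bottleneck 2, flow now 12. (uses reverse residual edge)
No augmenting path remains; maximum flow = 12.
By max-flow min-cut, the minimum cut capacity equals the max flow.
In the residual graph, reachable from v0: {v0, v3}.
Min-cut edges: v0→v1 (6), v0→v2 (4), v3→v4 (2); capacity 6 + 4 + 2 = 12.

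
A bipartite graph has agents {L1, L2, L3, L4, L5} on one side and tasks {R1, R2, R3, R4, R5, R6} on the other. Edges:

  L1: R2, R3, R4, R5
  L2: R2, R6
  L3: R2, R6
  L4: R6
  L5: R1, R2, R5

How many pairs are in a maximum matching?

Unit-capacity flow: source→left, listed edges, right→sink; max matching = max flow.
Augmenting path L1→R2 (+1); matched 1.
Augmenting path L2→R6 (+1); matched 2.
Augmenting path L5→R1 (+1); matched 3.
Augmenting path L3→R2→L1→R3 (+1); matched 4.
No augmenting path remains; maximum matching = 4.
König certificate: {L1, L5, R2, R6} is a vertex cover of size 4 (every listed pair touches it), so no matching can be larger.

4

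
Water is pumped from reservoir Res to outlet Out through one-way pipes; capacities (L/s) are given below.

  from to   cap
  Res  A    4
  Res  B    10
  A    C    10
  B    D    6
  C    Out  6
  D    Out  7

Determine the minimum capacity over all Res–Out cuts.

Augment Res→A→C→Out: bottleneck 4, flow now 4.
Augment Res→B→D→Out: bottleneck 6, flow now 10.
No augmenting path remains; maximum flow = 10.
By max-flow min-cut, the minimum cut capacity equals the max flow.
In the residual graph, reachable from Res: {Res, B}.
Min-cut edges: Res→A (4), B→D (6); capacity 4 + 6 = 10.

10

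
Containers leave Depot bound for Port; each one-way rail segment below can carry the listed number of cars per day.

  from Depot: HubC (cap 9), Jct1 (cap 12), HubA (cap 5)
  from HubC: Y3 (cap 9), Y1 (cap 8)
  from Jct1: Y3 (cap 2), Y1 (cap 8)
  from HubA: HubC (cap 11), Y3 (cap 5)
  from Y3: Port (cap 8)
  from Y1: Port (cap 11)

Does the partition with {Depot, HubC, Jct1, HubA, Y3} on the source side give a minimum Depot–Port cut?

No — its capacity is 24, but the minimum cut has capacity 19.

Given cut capacity: 8 + 8 + 8 = 24.
Augment Depot→HubC→Y3→Port: bottleneck 8, flow now 8.
Augment Depot→HubC→Y1→Port: bottleneck 1, flow now 9.
Augment Depot→Jct1→Y1→Port: bottleneck 8, flow now 17.
Augment Depot→HubA→HubC→Y1→Port: bottleneck 2, flow now 19.
No augmenting path remains; maximum flow = 19.
In the residual graph, reachable from Depot: {Depot, HubC, Jct1, HubA, Y3, Y1}.
Min-cut edges: Y3→Port (8), Y1→Port (11); capacity 8 + 11 = 19.
Cut capacity 24 exceeds the max flow 19, so it is not minimum.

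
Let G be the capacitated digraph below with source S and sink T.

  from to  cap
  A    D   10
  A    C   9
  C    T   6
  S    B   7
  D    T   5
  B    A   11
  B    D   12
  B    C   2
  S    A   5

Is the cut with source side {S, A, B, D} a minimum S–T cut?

Given cut capacity: 9 + 2 + 5 = 16.
Augment S→A→C→T: bottleneck 5, flow now 5.
Augment S→B→C→T: bottleneck 1, flow now 6.
Augment S→B→D→T: bottleneck 5, flow now 11.
No augmenting path remains; maximum flow = 11.
In the residual graph, reachable from S: {S, A, B, C, D}.
Min-cut edges: C→T (6), D→T (5); capacity 6 + 5 = 11.
Cut capacity 16 exceeds the max flow 11, so it is not minimum.

No — its capacity is 16, but the minimum cut has capacity 11.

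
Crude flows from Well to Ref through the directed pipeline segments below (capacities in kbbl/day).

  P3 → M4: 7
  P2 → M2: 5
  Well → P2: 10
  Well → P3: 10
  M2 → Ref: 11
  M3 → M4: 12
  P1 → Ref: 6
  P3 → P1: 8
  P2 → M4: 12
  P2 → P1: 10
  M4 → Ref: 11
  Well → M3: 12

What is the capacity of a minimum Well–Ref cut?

22

Augment Well→M3→M4→Ref: bottleneck 11, flow now 11.
Augment Well→P2→P1→Ref: bottleneck 6, flow now 17.
Augment Well→P2→M2→Ref: bottleneck 4, flow now 21.
Augment Well→P3→P1→P2→M2→Ref: bottleneck 1, flow now 22. (uses reverse residual edge)
No augmenting path remains; maximum flow = 22.
By max-flow min-cut, the minimum cut capacity equals the max flow.
In the residual graph, reachable from Well: {Well, M3, P2, P3, M4, P1}.
Min-cut edges: P2→M2 (5), M4→Ref (11), P1→Ref (6); capacity 5 + 11 + 6 = 22.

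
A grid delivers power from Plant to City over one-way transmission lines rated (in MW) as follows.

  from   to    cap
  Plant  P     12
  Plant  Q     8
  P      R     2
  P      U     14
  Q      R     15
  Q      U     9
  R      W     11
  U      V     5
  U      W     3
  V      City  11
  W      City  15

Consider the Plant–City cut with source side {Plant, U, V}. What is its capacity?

Edges leaving {Plant, U, V}: Plant→P (12), Plant→Q (8), U→W (3), V→City (11).
Cut capacity = 12 + 8 + 3 + 11 = 34.

34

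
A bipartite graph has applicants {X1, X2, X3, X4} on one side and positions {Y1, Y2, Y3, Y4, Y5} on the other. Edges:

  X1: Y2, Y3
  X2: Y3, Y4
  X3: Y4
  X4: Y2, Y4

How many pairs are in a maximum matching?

Unit-capacity flow: source→left, listed edges, right→sink; max matching = max flow.
Augmenting path X1→Y2 (+1); matched 1.
Augmenting path X2→Y3 (+1); matched 2.
Augmenting path X3→Y4 (+1); matched 3.
No augmenting path remains; maximum matching = 3.
König certificate: {Y2, Y3, Y4} is a vertex cover of size 3 (every listed pair touches it), so no matching can be larger.

3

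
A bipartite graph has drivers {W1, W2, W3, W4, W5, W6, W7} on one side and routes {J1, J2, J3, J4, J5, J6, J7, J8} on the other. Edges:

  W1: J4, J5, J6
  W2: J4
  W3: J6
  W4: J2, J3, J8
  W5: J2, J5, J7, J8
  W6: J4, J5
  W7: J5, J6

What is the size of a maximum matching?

5

Unit-capacity flow: source→left, listed edges, right→sink; max matching = max flow.
Augmenting path W1→J4 (+1); matched 1.
Augmenting path W3→J6 (+1); matched 2.
Augmenting path W4→J2 (+1); matched 3.
Augmenting path W5→J5 (+1); matched 4.
Augmenting path W6→J5→W5→J7 (+1); matched 5.
No augmenting path remains; maximum matching = 5.
König certificate: {W4, W5, J4, J5, J6} is a vertex cover of size 5 (every listed pair touches it), so no matching can be larger.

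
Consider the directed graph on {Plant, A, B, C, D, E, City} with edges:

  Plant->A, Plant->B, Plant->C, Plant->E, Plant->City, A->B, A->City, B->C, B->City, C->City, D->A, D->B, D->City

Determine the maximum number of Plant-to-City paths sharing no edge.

Assign every edge capacity 1; by Menger, the answer equals the max flow.
Path Plant→City (+1); total 1.
Path Plant→A→City (+1); total 2.
Path Plant→B→City (+1); total 3.
Path Plant→C→City (+1); total 4.
No residual Plant→City path; max flow = 4.
Certifying cut of size 4: {Plant→A, Plant→B, Plant→C, Plant→City}.

4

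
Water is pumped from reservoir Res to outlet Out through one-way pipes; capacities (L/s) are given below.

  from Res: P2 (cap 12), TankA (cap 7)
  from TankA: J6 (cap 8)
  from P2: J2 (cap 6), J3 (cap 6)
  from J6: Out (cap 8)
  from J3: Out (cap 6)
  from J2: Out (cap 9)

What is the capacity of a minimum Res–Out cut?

Augment Res→TankA→J6→Out: bottleneck 7, flow now 7.
Augment Res→P2→J3→Out: bottleneck 6, flow now 13.
Augment Res→P2→J2→Out: bottleneck 6, flow now 19.
No augmenting path remains; maximum flow = 19.
By max-flow min-cut, the minimum cut capacity equals the max flow.
In the residual graph, reachable from Res: {Res}.
Min-cut edges: Res→TankA (7), Res→P2 (12); capacity 7 + 12 = 19.

19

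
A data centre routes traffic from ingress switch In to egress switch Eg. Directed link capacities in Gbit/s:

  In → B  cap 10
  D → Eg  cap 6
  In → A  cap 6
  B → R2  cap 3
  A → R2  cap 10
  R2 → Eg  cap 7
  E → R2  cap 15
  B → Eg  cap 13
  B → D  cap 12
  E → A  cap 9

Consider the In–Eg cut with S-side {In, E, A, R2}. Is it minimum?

Given cut capacity: 10 + 7 = 17.
Augment In→B→Eg: bottleneck 10, flow now 10.
Augment In→A→R2→Eg: bottleneck 6, flow now 16.
No augmenting path remains; maximum flow = 16.
In the residual graph, reachable from In: {In}.
Min-cut edges: In→B (10), In→A (6); capacity 10 + 6 = 16.
Cut capacity 17 exceeds the max flow 16, so it is not minimum.

No — its capacity is 17, but the minimum cut has capacity 16.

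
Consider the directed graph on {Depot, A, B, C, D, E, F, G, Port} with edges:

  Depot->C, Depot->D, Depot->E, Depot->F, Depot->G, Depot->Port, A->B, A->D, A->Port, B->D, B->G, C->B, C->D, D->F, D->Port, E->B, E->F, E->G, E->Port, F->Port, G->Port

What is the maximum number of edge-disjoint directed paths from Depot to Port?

5

Assign every edge capacity 1; by Menger, the answer equals the max flow.
Path Depot→Port (+1); total 1.
Path Depot→D→Port (+1); total 2.
Path Depot→E→Port (+1); total 3.
Path Depot→F→Port (+1); total 4.
Path Depot→G→Port (+1); total 5.
No residual Depot→Port path; max flow = 5.
Certifying cut of size 5: {D→Port, Depot→E, Depot→Port, F→Port, G→Port}.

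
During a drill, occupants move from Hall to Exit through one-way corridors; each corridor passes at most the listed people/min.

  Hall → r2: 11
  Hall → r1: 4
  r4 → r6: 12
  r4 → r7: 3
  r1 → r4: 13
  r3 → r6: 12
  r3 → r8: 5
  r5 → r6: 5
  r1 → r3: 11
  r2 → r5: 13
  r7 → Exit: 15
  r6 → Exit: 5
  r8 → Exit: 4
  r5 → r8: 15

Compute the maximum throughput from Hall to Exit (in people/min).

12

Augment Hall→r1→r3→r6→Exit: bottleneck 4, flow now 4.
Augment Hall→r2→r5→r6→Exit: bottleneck 1, flow now 5.
Augment Hall→r2→r5→r8→Exit: bottleneck 4, flow now 9.
Augment Hall→r2→r5→r6→r3→r1→r4→r7→Exit: bottleneck 3, flow now 12. (uses reverse residual edge)
No augmenting path remains; maximum flow = 12.
In the residual graph, reachable from Hall: {Hall, r1, r2, r3, r4, r5, r6, r8}.
Min-cut edges: r4→r7 (3), r6→Exit (5), r8→Exit (4); capacity 3 + 5 + 4 = 12.
This cut is saturated, so no flow can exceed 12.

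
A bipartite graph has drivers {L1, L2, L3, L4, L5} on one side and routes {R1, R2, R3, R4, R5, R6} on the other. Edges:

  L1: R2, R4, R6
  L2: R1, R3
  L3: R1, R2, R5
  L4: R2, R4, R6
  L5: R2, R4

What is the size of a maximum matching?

5

Unit-capacity flow: source→left, listed edges, right→sink; max matching = max flow.
Augmenting path L1→R2 (+1); matched 1.
Augmenting path L2→R1 (+1); matched 2.
Augmenting path L3→R5 (+1); matched 3.
Augmenting path L4→R4 (+1); matched 4.
Augmenting path L5→R2→L1→R6 (+1); matched 5.
No augmenting path remains; maximum matching = 5.
König certificate: {L1, L2, L3, L4, L5} is a vertex cover of size 5 (every listed pair touches it), so no matching can be larger.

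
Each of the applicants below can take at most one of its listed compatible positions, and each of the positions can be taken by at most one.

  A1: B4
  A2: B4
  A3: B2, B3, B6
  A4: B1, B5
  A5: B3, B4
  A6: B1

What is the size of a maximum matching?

5

Unit-capacity flow: source→left, listed edges, right→sink; max matching = max flow.
Augmenting path A1→B4 (+1); matched 1.
Augmenting path A3→B2 (+1); matched 2.
Augmenting path A4→B1 (+1); matched 3.
Augmenting path A5→B3 (+1); matched 4.
Augmenting path A6→B1→A4→B5 (+1); matched 5.
No augmenting path remains; maximum matching = 5.
König certificate: {A3, A4, A5, A6, B4} is a vertex cover of size 5 (every listed pair touches it), so no matching can be larger.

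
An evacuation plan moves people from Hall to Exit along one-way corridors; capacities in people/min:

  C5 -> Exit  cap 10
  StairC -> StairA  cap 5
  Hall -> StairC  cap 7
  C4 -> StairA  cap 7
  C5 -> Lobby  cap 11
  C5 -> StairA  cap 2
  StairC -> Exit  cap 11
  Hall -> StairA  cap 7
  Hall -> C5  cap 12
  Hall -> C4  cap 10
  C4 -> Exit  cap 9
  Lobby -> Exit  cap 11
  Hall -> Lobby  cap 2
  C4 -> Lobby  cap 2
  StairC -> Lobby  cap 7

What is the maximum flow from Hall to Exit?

31

Augment Hall→StairC→Exit: bottleneck 7, flow now 7.
Augment Hall→C5→Exit: bottleneck 10, flow now 17.
Augment Hall→C4→Exit: bottleneck 9, flow now 26.
Augment Hall→Lobby→Exit: bottleneck 2, flow now 28.
Augment Hall→C5→Lobby→Exit: bottleneck 2, flow now 30.
Augment Hall→C4→Lobby→Exit: bottleneck 1, flow now 31.
No augmenting path remains; maximum flow = 31.
In the residual graph, reachable from Hall: {Hall, StairA}.
Min-cut edges: Hall→StairC (7), Hall→C5 (12), Hall→C4 (10), Hall→Lobby (2); capacity 7 + 12 + 10 + 2 = 31.
This cut is saturated, so no flow can exceed 31.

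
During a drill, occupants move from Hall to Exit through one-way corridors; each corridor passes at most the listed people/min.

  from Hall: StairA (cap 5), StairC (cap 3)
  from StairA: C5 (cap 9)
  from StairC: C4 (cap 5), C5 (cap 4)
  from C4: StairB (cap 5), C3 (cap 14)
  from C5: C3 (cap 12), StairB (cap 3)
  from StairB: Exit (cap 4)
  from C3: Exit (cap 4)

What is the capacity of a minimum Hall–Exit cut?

8

Augment Hall→StairA→C5→StairB→Exit: bottleneck 3, flow now 3.
Augment Hall→StairA→C5→C3→Exit: bottleneck 2, flow now 5.
Augment Hall→StairC→C4→StairB→Exit: bottleneck 1, flow now 6.
Augment Hall→StairC→C4→C3→Exit: bottleneck 2, flow now 8.
No augmenting path remains; maximum flow = 8.
By max-flow min-cut, the minimum cut capacity equals the max flow.
In the residual graph, reachable from Hall: {Hall}.
Min-cut edges: Hall→StairA (5), Hall→StairC (3); capacity 5 + 3 = 8.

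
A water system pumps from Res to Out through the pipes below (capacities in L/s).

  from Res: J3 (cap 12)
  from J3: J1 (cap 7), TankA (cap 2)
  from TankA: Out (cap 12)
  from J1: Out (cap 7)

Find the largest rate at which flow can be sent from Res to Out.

9

Augment Res→J3→TankA→Out: bottleneck 2, flow now 2.
Augment Res→J3→J1→Out: bottleneck 7, flow now 9.
No augmenting path remains; maximum flow = 9.
In the residual graph, reachable from Res: {Res, J3}.
Min-cut edges: J3→TankA (2), J3→J1 (7); capacity 2 + 7 = 9.
This cut is saturated, so no flow can exceed 9.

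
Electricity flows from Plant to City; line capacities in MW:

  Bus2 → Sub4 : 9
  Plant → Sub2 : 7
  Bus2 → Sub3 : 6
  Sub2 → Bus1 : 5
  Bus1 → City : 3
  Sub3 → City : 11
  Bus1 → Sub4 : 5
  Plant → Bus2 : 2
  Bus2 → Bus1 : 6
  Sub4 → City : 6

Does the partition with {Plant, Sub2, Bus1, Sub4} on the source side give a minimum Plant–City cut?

Given cut capacity: 2 + 3 + 6 = 11.
Augment Plant→Sub2→Bus1→City: bottleneck 3, flow now 3.
Augment Plant→Bus2→Sub3→City: bottleneck 2, flow now 5.
Augment Plant→Sub2→Bus1→Sub4→City: bottleneck 2, flow now 7.
No augmenting path remains; maximum flow = 7.
In the residual graph, reachable from Plant: {Plant, Sub2}.
Min-cut edges: Plant→Bus2 (2), Sub2→Bus1 (5); capacity 2 + 5 = 7.
Cut capacity 11 exceeds the max flow 7, so it is not minimum.

No — its capacity is 11, but the minimum cut has capacity 7.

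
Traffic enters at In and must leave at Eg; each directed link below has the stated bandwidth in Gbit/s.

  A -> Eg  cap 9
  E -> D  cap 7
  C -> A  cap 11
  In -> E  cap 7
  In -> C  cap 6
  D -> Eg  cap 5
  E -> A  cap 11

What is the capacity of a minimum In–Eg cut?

13

Augment In→C→A→Eg: bottleneck 6, flow now 6.
Augment In→E→D→Eg: bottleneck 5, flow now 11.
Augment In→E→A→Eg: bottleneck 2, flow now 13.
No augmenting path remains; maximum flow = 13.
By max-flow min-cut, the minimum cut capacity equals the max flow.
In the residual graph, reachable from In: {In}.
Min-cut edges: In→C (6), In→E (7); capacity 6 + 7 = 13.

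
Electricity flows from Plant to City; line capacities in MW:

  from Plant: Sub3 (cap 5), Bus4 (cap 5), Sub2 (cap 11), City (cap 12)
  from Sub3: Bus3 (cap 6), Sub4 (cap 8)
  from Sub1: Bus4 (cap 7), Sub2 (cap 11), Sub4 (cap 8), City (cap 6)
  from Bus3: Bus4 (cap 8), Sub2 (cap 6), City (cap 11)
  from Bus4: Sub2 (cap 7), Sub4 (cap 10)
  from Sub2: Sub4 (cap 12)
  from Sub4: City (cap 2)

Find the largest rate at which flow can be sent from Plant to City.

Augment Plant→City: bottleneck 12, flow now 12.
Augment Plant→Sub3→Bus3→City: bottleneck 5, flow now 17.
Augment Plant→Bus4→Sub4→City: bottleneck 2, flow now 19.
No augmenting path remains; maximum flow = 19.
In the residual graph, reachable from Plant: {Plant, Bus4, Sub2, Sub4}.
Min-cut edges: Plant→Sub3 (5), Plant→City (12), Sub4→City (2); capacity 5 + 12 + 2 = 19.
This cut is saturated, so no flow can exceed 19.

19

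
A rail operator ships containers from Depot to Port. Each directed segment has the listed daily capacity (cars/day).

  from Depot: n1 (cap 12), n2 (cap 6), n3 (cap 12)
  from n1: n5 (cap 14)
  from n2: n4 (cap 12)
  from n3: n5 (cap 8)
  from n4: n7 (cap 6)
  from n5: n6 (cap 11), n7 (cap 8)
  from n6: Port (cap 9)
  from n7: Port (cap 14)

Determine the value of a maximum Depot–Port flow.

23

Augment Depot→n1→n5→n6→Port: bottleneck 9, flow now 9.
Augment Depot→n1→n5→n7→Port: bottleneck 3, flow now 12.
Augment Depot→n2→n4→n7→Port: bottleneck 6, flow now 18.
Augment Depot→n3→n5→n7→Port: bottleneck 5, flow now 23.
No augmenting path remains; maximum flow = 23.
In the residual graph, reachable from Depot: {Depot, n1, n3, n5, n6}.
Min-cut edges: Depot→n2 (6), n5→n7 (8), n6→Port (9); capacity 6 + 8 + 9 = 23.
This cut is saturated, so no flow can exceed 23.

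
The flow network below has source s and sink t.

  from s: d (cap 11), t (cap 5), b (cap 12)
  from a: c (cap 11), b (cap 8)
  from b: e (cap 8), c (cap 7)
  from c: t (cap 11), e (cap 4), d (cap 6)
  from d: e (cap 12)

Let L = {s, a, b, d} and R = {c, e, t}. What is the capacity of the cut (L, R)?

Edges leaving {s, a, b, d}: s→t (5), a→c (11), b→c (7), b→e (8), d→e (12).
Cut capacity = 5 + 11 + 7 + 8 + 12 = 43.

43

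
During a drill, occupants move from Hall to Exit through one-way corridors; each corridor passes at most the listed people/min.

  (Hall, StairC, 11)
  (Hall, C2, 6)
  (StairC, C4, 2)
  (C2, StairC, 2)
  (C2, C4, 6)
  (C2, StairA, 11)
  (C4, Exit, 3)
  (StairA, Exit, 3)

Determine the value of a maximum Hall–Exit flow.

Augment Hall→StairC→C4→Exit: bottleneck 2, flow now 2.
Augment Hall→C2→C4→Exit: bottleneck 1, flow now 3.
Augment Hall→C2→StairA→Exit: bottleneck 3, flow now 6.
No augmenting path remains; maximum flow = 6.
In the residual graph, reachable from Hall: {Hall, StairC, C2, C4, StairA}.
Min-cut edges: C4→Exit (3), StairA→Exit (3); capacity 3 + 3 = 6.
This cut is saturated, so no flow can exceed 6.

6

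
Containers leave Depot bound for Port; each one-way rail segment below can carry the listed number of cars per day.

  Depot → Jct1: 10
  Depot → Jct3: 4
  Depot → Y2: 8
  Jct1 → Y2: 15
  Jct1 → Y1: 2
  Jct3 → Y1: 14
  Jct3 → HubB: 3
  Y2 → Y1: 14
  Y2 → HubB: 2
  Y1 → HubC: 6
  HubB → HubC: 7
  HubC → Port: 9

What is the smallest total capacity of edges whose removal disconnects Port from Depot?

9

Augment Depot→Jct1→Y1→HubC→Port: bottleneck 2, flow now 2.
Augment Depot→Jct3→Y1→HubC→Port: bottleneck 4, flow now 6.
Augment Depot→Y2→HubB→HubC→Port: bottleneck 2, flow now 8.
Augment Depot→Y2→Y1→Jct3→HubB→HubC→Port: bottleneck 1, flow now 9. (uses reverse residual edge)
No augmenting path remains; maximum flow = 9.
By max-flow min-cut, the minimum cut capacity equals the max flow.
In the residual graph, reachable from Depot: {Depot, Jct1, Jct3, Y2, Y1, HubB, HubC}.
Min-cut edges: HubC→Port (9); capacity 9 = 9.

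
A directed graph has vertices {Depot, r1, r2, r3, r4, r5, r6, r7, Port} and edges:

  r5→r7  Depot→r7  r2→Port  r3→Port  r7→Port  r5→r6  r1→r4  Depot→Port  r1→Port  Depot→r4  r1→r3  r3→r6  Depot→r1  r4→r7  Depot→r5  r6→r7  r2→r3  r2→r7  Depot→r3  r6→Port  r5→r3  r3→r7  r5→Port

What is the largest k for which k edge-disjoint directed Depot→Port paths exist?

5

Assign every edge capacity 1; by Menger, the answer equals the max flow.
Path Depot→Port (+1); total 1.
Path Depot→r1→Port (+1); total 2.
Path Depot→r3→Port (+1); total 3.
Path Depot→r5→Port (+1); total 4.
Path Depot→r7→Port (+1); total 5.
No residual Depot→Port path; max flow = 5.
Certifying cut of size 5: {Depot→Port, Depot→r1, Depot→r3, Depot→r5, r7→Port}.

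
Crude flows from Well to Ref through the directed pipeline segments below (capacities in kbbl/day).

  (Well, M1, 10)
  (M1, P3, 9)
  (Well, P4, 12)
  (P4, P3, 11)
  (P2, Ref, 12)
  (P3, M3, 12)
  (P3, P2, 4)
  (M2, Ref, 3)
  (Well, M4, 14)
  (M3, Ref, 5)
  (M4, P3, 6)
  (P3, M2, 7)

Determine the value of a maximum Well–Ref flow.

Augment Well→P4→P3→P2→Ref: bottleneck 4, flow now 4.
Augment Well→P4→P3→M3→Ref: bottleneck 5, flow now 9.
Augment Well→P4→P3→M2→Ref: bottleneck 2, flow now 11.
Augment Well→M4→P3→M2→Ref: bottleneck 1, flow now 12.
No augmenting path remains; maximum flow = 12.
In the residual graph, reachable from Well: {Well, P4, M4, M1, P3, M3, M2}.
Min-cut edges: P3→P2 (4), M3→Ref (5), M2→Ref (3); capacity 4 + 5 + 3 = 12.
This cut is saturated, so no flow can exceed 12.

12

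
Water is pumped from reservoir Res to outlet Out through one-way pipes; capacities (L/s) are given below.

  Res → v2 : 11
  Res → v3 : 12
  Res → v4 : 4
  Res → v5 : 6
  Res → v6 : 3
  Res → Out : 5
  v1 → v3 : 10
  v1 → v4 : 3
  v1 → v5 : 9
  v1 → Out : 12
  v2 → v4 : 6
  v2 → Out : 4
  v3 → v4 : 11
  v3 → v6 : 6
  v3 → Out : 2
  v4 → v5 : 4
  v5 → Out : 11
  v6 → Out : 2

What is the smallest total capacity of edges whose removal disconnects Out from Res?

23

Augment Res→Out: bottleneck 5, flow now 5.
Augment Res→v2→Out: bottleneck 4, flow now 9.
Augment Res→v3→Out: bottleneck 2, flow now 11.
Augment Res→v5→Out: bottleneck 6, flow now 17.
Augment Res→v6→Out: bottleneck 2, flow now 19.
Augment Res→v4→v5→Out: bottleneck 4, flow now 23.
No augmenting path remains; maximum flow = 23.
By max-flow min-cut, the minimum cut capacity equals the max flow.
In the residual graph, reachable from Res: {Res, v2, v3, v4, v6}.
Min-cut edges: Res→v5 (6), Res→Out (5), v2→Out (4), v3→Out (2), v4→v5 (4), v6→Out (2); capacity 6 + 5 + 4 + 2 + 4 + 2 = 23.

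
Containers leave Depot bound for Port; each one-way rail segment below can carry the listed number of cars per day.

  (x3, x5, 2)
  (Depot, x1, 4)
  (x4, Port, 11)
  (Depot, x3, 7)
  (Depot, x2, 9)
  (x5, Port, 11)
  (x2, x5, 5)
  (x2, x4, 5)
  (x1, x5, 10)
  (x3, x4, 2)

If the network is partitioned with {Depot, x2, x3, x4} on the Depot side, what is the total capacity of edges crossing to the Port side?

22

Edges leaving {Depot, x2, x3, x4}: Depot→x1 (4), x2→x5 (5), x3→x5 (2), x4→Port (11).
Cut capacity = 4 + 5 + 2 + 11 = 22.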